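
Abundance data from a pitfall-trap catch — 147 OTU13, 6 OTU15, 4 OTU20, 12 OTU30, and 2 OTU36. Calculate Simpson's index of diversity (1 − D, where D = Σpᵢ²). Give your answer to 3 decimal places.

0.254

Total N = 147+6+4+12+2 = 171, so the proportions are 0.85965, 0.03509, 0.02339, 0.07018, 0.0117 (working shown to 5 dp, full precision carried).
D = 0.85965² + 0.03509² + 0.02339² + 0.07018² + 0.0117² = 0.73900 + 0.00123 + 0.00055 + 0.00492 + 0.00014 = 0.74584.
So 1 − D = 0.25416, i.e. 0.254 to 3 decimal places.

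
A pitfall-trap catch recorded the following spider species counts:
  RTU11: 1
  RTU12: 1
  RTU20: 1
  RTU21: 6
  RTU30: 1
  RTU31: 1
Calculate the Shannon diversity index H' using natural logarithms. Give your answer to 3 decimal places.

1.421

Total N = 1+1+1+6+1+1 = 11, so the proportions are 0.09091, 0.09091, 0.09091, 0.54545, 0.09091, 0.09091 (working shown to 5 dp, full precision carried).
Each pᵢ ln pᵢ term: 0.09091×(-2.39790)=-0.21799, 0.09091×(-2.39790)=-0.21799, 0.09091×(-2.39790)=-0.21799, 0.54545×(-0.60614)=-0.33062, 0.09091×(-2.39790)=-0.21799, 0.09091×(-2.39790)=-0.21799.
Sum = -1.42057, so H' = 1.421.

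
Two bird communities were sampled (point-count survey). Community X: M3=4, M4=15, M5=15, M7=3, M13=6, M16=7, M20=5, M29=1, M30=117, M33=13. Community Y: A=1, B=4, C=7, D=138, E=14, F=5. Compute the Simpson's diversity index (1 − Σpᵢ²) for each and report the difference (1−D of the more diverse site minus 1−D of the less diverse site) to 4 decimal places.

0.2593

Community X: N=186, proportions 0.021505, 0.080645, 0.080645, 0.016129, 0.032258, 0.037634, 0.026882, 0.005376, 0.629032, 0.069892, giving 1−D = 0.582495 (working shown to 6 dp, full precision carried).
Community Y: N=169, proportions 0.005917, 0.023669, 0.04142, 0.816568, 0.08284, 0.029586, giving 1−D = 0.323168.
Difference = |0.582495 − 0.323168| = 0.259327, i.e. 0.2593 to 4 decimal places.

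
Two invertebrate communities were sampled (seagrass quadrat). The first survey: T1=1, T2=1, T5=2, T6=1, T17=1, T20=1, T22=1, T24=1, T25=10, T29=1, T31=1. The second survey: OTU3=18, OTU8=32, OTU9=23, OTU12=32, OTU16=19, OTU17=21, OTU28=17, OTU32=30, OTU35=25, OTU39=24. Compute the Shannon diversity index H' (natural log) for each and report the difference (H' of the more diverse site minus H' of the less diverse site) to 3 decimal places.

The first survey: N=21, proportions 0.04762, 0.04762, 0.09524, 0.04762, 0.04762, 0.04762, 0.04762, 0.04762, 0.47619, 0.04762, 0.04762, giving H' = 1.88204 (working shown to 5 dp, full precision carried).
The second survey: N=241, proportions 0.07469, 0.13278, 0.09544, 0.13278, 0.07884, 0.08714, 0.07054, 0.12448, 0.10373, 0.09959, giving H' = 2.27826.
Difference = |1.88204 − 2.27826| = 0.39622, i.e. 0.396 to 3 decimal places.

0.396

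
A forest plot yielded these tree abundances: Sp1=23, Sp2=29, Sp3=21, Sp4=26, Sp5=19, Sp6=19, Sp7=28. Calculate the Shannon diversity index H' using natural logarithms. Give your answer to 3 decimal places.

Total N = 23+29+21+26+19+19+28 = 165, so the proportions are 0.13939, 0.17576, 0.12727, 0.15758, 0.11515, 0.11515, 0.1697 (working shown to 5 dp, full precision carried).
Each pᵢ ln pᵢ term: 0.13939×(-1.97045)=-0.27467, 0.17576×(-1.73865)=-0.30558, 0.12727×(-2.06142)=-0.26236, 0.15758×(-1.84785)=-0.29118, 0.11515×(-2.16151)=-0.24890, 0.11515×(-2.16151)=-0.24890, 0.1697×(-1.77374)=-0.30100.
Sum = -1.93259, so H' = 1.933.

1.933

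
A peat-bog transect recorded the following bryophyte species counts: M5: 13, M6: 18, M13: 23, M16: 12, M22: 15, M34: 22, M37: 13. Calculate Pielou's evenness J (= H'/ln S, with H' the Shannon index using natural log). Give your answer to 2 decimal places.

Total N = 13+18+23+12+15+22+13 = 116, so the proportions are 0.1121, 0.1552, 0.1983, 0.1034, 0.1293, 0.1897, 0.1121 (working shown to 4 dp, full precision carried).
H' = −Σ pᵢ ln pᵢ = −((-0.2453) + (-0.2891) + (-0.3208) + (-0.2347) + (-0.2645) + (-0.3153) + (-0.2453)) = 1.9150.
With S = 7 species, ln S = 1.9459, so J = 1.9150/1.9459 = 0.9841, i.e. 0.98 to 2 decimal places.

0.98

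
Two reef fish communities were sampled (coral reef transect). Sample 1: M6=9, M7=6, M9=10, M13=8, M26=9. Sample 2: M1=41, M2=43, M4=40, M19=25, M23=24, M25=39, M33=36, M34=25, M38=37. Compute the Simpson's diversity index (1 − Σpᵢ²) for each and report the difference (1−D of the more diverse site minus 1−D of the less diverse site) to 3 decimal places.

0.089

Sample 1: N=42, proportions 0.2142857, 0.1428571, 0.2380952, 0.1904762, 0.2142857, giving 1−D = 0.7947846 (working shown to 7 dp, full precision carried).
Sample 2: N=310, proportions 0.1322581, 0.1387097, 0.1290323, 0.0806452, 0.0774194, 0.1258065, 0.116129, 0.0806452, 0.1193548, giving 1−D = 0.8840583.
Difference = |0.7947846 − 0.8840583| = 0.0892737, i.e. 0.089 to 3 decimal places.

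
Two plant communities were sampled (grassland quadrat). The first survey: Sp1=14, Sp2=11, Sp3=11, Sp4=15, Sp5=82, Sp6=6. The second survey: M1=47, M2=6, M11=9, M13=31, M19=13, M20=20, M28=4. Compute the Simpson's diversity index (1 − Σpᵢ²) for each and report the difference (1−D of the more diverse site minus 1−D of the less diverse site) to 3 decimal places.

0.155

The first survey: N=139, proportions 0.10072, 0.07914, 0.07914, 0.10791, 0.58993, 0.04317, giving 1−D = 0.61581 (working shown to 5 dp, full precision carried).
The second survey: N=130, proportions 0.36154, 0.04615, 0.06923, 0.23846, 0.1, 0.15385, 0.03077, giving 1−D = 0.77089.
Difference = |0.61581 − 0.77089| = 0.15508, i.e. 0.155 to 3 decimal places.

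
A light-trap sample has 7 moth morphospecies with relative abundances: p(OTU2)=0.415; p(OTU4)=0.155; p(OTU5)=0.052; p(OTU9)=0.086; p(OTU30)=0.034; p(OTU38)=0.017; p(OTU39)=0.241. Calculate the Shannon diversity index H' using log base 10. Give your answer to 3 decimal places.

0.671

Each pᵢ log₁₀ pᵢ term (working shown to 5 dp, full precision carried): 0.415×(-0.38195)=-0.15851, 0.155×(-0.80967)=-0.12550, 0.052×(-1.28400)=-0.06677, 0.086×(-1.06550)=-0.09163, 0.034×(-1.46852)=-0.04993, 0.017×(-1.76955)=-0.03008, 0.241×(-0.61798)=-0.14893.
Sum = -0.67136, so H' = 0.671.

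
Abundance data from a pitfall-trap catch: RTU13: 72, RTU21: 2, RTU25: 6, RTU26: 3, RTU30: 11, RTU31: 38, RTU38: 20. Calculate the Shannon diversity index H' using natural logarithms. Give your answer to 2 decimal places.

1.42

Total N = 72+2+6+3+11+38+20 = 152, so the proportions are 0.4737, 0.0132, 0.0395, 0.0197, 0.0724, 0.25, 0.1316 (working shown to 4 dp, full precision carried).
Each pᵢ ln pᵢ term: 0.4737×(-0.7472)=-0.3539, 0.0132×(-4.3307)=-0.0570, 0.0395×(-3.2321)=-0.1276, 0.0197×(-3.9253)=-0.0775, 0.0724×(-2.6260)=-0.1900, 0.25×(-1.3863)=-0.3466, 0.1316×(-2.0281)=-0.2669.
Sum = -1.4195, so H' = 1.42.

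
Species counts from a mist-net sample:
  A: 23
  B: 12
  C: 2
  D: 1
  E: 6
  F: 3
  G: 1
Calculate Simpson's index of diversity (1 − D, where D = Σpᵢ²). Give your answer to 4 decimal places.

Total N = 23+12+2+1+6+3+1 = 48, so the proportions are 0.479167, 0.25, 0.041667, 0.020833, 0.125, 0.0625, 0.020833 (working shown to 6 dp, full precision carried).
D = 0.479167² + 0.25² + 0.041667² + 0.020833² + 0.125² + 0.0625² + 0.020833² = 0.229601 + 0.062500 + 0.001736 + 0.000434 + 0.015625 + 0.003906 + 0.000434 = 0.314236.
So 1 − D = 0.685764, i.e. 0.6858 to 4 decimal places.

0.6858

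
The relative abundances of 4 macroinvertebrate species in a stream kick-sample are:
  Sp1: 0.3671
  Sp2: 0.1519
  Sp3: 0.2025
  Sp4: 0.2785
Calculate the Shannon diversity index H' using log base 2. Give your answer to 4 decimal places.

1.9239

Each pᵢ log₂ pᵢ term (working shown to 6 dp, full precision carried): 0.3671×(-1.445755)=-0.530737, 0.1519×(-2.718806)=-0.412987, 0.2025×(-2.304006)=-0.466561, 0.2785×(-1.844251)=-0.513624.
Sum = -1.923908, so H' = 1.9239.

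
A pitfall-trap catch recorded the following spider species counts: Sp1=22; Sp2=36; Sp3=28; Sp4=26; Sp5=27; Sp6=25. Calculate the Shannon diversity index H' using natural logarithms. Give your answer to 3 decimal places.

1.780

Total N = 22+36+28+26+27+25 = 164, so the proportions are 0.13415, 0.21951, 0.17073, 0.15854, 0.16463, 0.15244 (working shown to 5 dp, full precision carried).
Each pᵢ ln pᵢ term: 0.13415×(-2.00882)=-0.26948, 0.21951×(-1.51635)=-0.33286, 0.17073×(-1.76766)=-0.30180, 0.15854×(-1.84177)=-0.29199, 0.16463×(-1.80403)=-0.29700, 0.15244×(-1.88099)=-0.28674.
Sum = -1.77986, so H' = 1.780.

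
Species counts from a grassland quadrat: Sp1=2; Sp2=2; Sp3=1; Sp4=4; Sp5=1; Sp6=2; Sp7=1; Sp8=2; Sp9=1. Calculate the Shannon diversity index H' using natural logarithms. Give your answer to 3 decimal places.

2.079

Total N = 2+2+1+4+1+2+1+2+1 = 16, so the proportions are 0.125, 0.125, 0.0625, 0.25, 0.0625, 0.125, 0.0625, 0.125, 0.0625 (working shown to 5 dp, full precision carried).
Each pᵢ ln pᵢ term: 0.125×(-2.07944)=-0.25993, 0.125×(-2.07944)=-0.25993, 0.0625×(-2.77259)=-0.17329, 0.25×(-1.38629)=-0.34657, 0.0625×(-2.77259)=-0.17329, 0.125×(-2.07944)=-0.25993, 0.0625×(-2.77259)=-0.17329, 0.125×(-2.07944)=-0.25993, 0.0625×(-2.77259)=-0.17329.
Sum = -2.07944, so H' = 2.079.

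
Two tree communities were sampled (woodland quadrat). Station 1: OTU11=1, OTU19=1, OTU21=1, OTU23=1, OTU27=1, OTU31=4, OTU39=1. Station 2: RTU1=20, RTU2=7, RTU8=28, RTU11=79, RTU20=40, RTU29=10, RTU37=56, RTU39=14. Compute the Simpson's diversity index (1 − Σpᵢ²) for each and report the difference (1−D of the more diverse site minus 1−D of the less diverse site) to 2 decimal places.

0.03

Station 1: N=10, proportions 0.1, 0.1, 0.1, 0.1, 0.1, 0.4, 0.1, giving 1−D = 0.7800 (working shown to 4 dp, full precision carried).
Station 2: N=254, proportions 0.0787, 0.0276, 0.1102, 0.311, 0.1575, 0.0394, 0.2205, 0.0551, giving 1−D = 0.8062.
Difference = |0.7800 − 0.8062| = 0.0262, i.e. 0.03 to 2 decimal places.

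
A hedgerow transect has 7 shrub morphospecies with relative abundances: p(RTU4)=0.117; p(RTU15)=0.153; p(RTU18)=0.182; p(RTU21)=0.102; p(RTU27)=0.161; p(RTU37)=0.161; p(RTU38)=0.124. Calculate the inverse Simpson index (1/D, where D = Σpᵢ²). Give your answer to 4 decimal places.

D = 0.117² + 0.153² + 0.182² + 0.102² + 0.161² + 0.161² + 0.124² = 0.01368900 + 0.02340900 + 0.03312400 + 0.01040400 + 0.02592100 + 0.02592100 + 0.01537600 = 0.14784400 (working shown to 8 dp, full precision carried).
So 1/D = 6.763886, i.e. 6.7639 to 4 decimal places.

6.7639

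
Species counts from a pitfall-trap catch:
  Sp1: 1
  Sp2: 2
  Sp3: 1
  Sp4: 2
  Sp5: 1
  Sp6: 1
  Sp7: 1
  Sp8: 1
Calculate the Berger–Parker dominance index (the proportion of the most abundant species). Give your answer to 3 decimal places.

0.200

Total N = 1+2+1+2+1+1+1+1 = 10, so the proportions are 0.1, 0.2, 0.1, 0.2, 0.1, 0.1, 0.1, 0.1 (working shown to 5 dp, full precision carried).
The largest proportion is 0.2, i.e. d = 0.200 to 3 decimal places.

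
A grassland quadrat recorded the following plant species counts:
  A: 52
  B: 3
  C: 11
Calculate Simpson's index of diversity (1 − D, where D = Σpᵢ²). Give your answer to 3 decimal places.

Total N = 52+3+11 = 66, so the proportions are 0.78788, 0.04545, 0.16667 (working shown to 5 dp, full precision carried).
D = 0.78788² + 0.04545² + 0.16667² = 0.62075 + 0.00207 + 0.02778 = 0.65060.
So 1 − D = 0.34940, i.e. 0.349 to 3 decimal places.

0.349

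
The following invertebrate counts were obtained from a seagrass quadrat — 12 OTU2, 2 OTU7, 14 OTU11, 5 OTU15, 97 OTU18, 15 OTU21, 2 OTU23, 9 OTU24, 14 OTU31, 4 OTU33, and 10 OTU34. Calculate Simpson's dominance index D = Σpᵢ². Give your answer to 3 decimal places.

0.307

Total N = 12+2+14+5+97+15+2+9+14+4+10 = 184, so the proportions are 0.06522, 0.01087, 0.07609, 0.02717, 0.52717, 0.08152, 0.01087, 0.04891, 0.07609, 0.02174, 0.05435 (working shown to 5 dp, full precision carried).
D = 0.06522² + 0.01087² + 0.07609² + 0.02717² + 0.52717² + 0.08152² + 0.01087² + 0.04891² + 0.07609² + 0.02174² + 0.05435² = 0.00425 + 0.00012 + 0.00579 + 0.00074 + 0.27791 + 0.00665 + 0.00012 + 0.00239 + 0.00579 + 0.00047 + 0.00295 = 0.30718.
To 3 decimal places, D = 0.307.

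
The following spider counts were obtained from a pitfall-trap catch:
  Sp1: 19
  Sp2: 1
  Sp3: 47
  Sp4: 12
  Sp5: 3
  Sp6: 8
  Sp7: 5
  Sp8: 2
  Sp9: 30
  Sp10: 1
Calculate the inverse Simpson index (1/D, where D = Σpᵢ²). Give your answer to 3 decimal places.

4.407

Total N = 19+1+47+12+3+8+5+2+30+1 = 128, so the proportions are 0.1484375, 0.0078125, 0.3671875, 0.09375, 0.0234375, 0.0625, 0.0390625, 0.015625, 0.234375, 0.0078125 (working shown to 7 dp, full precision carried).
D = 0.1484375² + 0.0078125² + 0.3671875² + 0.09375² + 0.0234375² + 0.0625² + 0.0390625² + 0.015625² + 0.234375² + 0.0078125² = 0.0220337 + 0.0000610 + 0.1348267 + 0.0087891 + 0.0005493 + 0.0039062 + 0.0015259 + 0.0002441 + 0.0549316 + 0.0000610 = 0.2269287.
So 1/D = 4.40667, i.e. 4.407 to 3 decimal places.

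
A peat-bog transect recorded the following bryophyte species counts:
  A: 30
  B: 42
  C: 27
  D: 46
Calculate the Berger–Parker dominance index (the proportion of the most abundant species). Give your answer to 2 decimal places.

0.32

Total N = 30+42+27+46 = 145, so the proportions are 0.2069, 0.2897, 0.1862, 0.3172 (working shown to 4 dp, full precision carried).
The largest proportion is 0.3172, i.e. d = 0.32 to 2 decimal places.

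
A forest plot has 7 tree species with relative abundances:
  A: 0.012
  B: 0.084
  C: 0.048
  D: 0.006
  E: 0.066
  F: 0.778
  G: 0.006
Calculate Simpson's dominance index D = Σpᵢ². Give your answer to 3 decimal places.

D = 0.012² + 0.084² + 0.048² + 0.006² + 0.066² + 0.778² + 0.006² = 0.00014 + 0.00706 + 0.00230 + 0.00004 + 0.00436 + 0.60528 + 0.00004 = 0.61922 (working shown to 5 dp, full precision carried).
To 3 decimal places, D = 0.619.

0.619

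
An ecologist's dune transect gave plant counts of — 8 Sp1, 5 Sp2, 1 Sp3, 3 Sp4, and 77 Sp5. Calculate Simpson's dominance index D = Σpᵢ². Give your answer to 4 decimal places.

Total N = 8+5+1+3+77 = 94, so the proportions are 0.085106, 0.053191, 0.010638, 0.031915, 0.819149 (working shown to 6 dp, full precision carried).
D = 0.085106² + 0.053191² + 0.010638² + 0.031915² + 0.819149² = 0.007243 + 0.002829 + 0.000113 + 0.001019 + 0.671005 = 0.682209.
To 4 decimal places, D = 0.6822.

0.6822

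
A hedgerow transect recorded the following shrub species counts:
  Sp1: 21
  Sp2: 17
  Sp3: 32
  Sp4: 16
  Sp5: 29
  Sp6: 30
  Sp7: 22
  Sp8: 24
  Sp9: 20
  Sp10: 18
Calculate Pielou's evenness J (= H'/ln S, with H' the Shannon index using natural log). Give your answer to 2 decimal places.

Total N = 21+17+32+16+29+30+22+24+20+18 = 229, so the proportions are 0.0917, 0.0742, 0.1397, 0.0699, 0.1266, 0.131, 0.0961, 0.1048, 0.0873, 0.0786 (working shown to 4 dp, full precision carried).
H' = −Σ pᵢ ln pᵢ = −((-0.2191) + (-0.1931) + (-0.2750) + (-0.1859) + (-0.2617) + (-0.2663) + (-0.2251) + (-0.2364) + (-0.2129) + (-0.1999)) = 2.2753.
With S = 10 species, ln S = 2.3026, so J = 2.2753/2.3026 = 0.9882, i.e. 0.99 to 2 decimal places.

0.99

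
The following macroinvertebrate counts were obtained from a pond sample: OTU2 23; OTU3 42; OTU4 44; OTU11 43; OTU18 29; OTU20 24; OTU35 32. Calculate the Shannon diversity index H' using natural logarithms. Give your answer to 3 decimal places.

Total N = 23+42+44+43+29+24+32 = 237, so the proportions are 0.09705, 0.17722, 0.18565, 0.18143, 0.12236, 0.10127, 0.13502 (working shown to 5 dp, full precision carried).
Each pᵢ ln pᵢ term: 0.09705×(-2.33257)=-0.22637, 0.17722×(-1.73039)=-0.30665, 0.18565×(-1.68387)=-0.31262, 0.18143×(-1.70686)=-0.30968, 0.12236×(-2.10076)=-0.25706, 0.10127×(-2.29001)=-0.23190, 0.13502×(-2.00232)=-0.27036.
Sum = -1.91463, so H' = 1.915.

1.915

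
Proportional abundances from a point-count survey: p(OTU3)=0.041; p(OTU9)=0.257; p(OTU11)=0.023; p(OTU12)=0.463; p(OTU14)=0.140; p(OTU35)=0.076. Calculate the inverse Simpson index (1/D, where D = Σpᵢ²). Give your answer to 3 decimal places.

D = 0.041² + 0.257² + 0.023² + 0.463² + 0.14² + 0.076² = 0.0016810 + 0.0660490 + 0.0005290 + 0.2143690 + 0.0196000 + 0.0057760 = 0.3080040 (working shown to 7 dp, full precision carried).
So 1/D = 3.24671, i.e. 3.247 to 3 decimal places.

3.247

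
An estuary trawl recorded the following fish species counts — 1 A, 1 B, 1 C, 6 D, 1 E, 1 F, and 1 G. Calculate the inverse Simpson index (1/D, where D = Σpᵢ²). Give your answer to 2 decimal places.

3.43

Total N = 1+1+1+6+1+1+1 = 12, so the proportions are 0.083333, 0.083333, 0.083333, 0.5, 0.083333, 0.083333, 0.083333 (working shown to 6 dp, full precision carried).
D = 0.083333² + 0.083333² + 0.083333² + 0.5² + 0.083333² + 0.083333² + 0.083333² = 0.006944 + 0.006944 + 0.006944 + 0.250000 + 0.006944 + 0.006944 + 0.006944 = 0.291667.
So 1/D = 3.4286, i.e. 3.43 to 2 decimal places.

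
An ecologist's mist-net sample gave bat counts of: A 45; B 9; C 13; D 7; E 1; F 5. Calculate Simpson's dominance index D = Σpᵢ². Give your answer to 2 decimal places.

0.37

Total N = 45+9+13+7+1+5 = 80, so the proportions are 0.5625, 0.1125, 0.1625, 0.0875, 0.0125, 0.0625 (working shown to 4 dp, full precision carried).
D = 0.5625² + 0.1125² + 0.1625² + 0.0875² + 0.0125² + 0.0625² = 0.3164 + 0.0127 + 0.0264 + 0.0077 + 0.0002 + 0.0039 = 0.3672.
To 2 decimal places, D = 0.37.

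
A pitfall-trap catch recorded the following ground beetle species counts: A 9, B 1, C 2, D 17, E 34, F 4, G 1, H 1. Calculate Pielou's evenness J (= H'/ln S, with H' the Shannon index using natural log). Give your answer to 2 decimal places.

Total N = 9+1+2+17+34+4+1+1 = 69, so the proportions are 0.1304, 0.0145, 0.029, 0.2464, 0.4928, 0.058, 0.0145, 0.0145 (working shown to 4 dp, full precision carried).
H' = −Σ pᵢ ln pᵢ = −((-0.2657) + (-0.0614) + (-0.1026) + (-0.3451) + (-0.3487) + (-0.1651) + (-0.0614) + (-0.0614)) = 1.4114.
With S = 8 species, ln S = 2.0794, so J = 1.4114/2.0794 = 0.6787, i.e. 0.68 to 2 decimal places.

0.68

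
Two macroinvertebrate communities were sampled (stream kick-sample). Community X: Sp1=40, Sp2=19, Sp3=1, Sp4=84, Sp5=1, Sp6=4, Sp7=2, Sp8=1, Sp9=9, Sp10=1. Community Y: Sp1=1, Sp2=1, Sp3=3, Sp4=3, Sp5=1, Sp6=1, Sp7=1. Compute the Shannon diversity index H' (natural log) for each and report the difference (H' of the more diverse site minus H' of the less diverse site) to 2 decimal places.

Community X: N=162, proportions 0.24691, 0.11728, 0.00617, 0.51852, 0.00617, 0.02469, 0.01235, 0.00617, 0.05556, 0.00617, giving H' = 1.36911 (working shown to 5 dp, full precision carried).
Community Y: N=11, proportions 0.09091, 0.09091, 0.27273, 0.27273, 0.09091, 0.09091, 0.09091, giving H' = 1.79865.
Difference = |1.36911 − 1.79865| = 0.42954, i.e. 0.43 to 2 decimal places.

0.43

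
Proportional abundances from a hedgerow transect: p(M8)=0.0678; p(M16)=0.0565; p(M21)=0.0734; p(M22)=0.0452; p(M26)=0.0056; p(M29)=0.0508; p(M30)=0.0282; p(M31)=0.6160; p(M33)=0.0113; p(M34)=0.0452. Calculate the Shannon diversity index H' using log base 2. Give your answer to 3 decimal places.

Each pᵢ log₂ pᵢ term (working shown to 5 dp, full precision carried): 0.0678×(-3.88257)=-0.26324, 0.0565×(-4.14561)=-0.23423, 0.0734×(-3.76808)=-0.27658, 0.0452×(-4.46753)=-0.20193, 0.0056×(-7.48036)=-0.04189, 0.0508×(-4.29903)=-0.21839, 0.0282×(-5.14816)=-0.14518, 0.616×(-0.69900)=-0.43058, 0.0113×(-6.46753)=-0.07308, 0.0452×(-4.46753)=-0.20193.
Sum = -2.08703, so H' = 2.087.

2.087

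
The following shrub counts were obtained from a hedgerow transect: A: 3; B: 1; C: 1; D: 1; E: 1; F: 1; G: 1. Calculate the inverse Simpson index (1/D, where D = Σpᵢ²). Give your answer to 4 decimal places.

5.4000

Total N = 3+1+1+1+1+1+1 = 9, so the proportions are 0.33333333, 0.11111111, 0.11111111, 0.11111111, 0.11111111, 0.11111111, 0.11111111 (working shown to 8 dp, full precision carried).
D = 0.33333333² + 0.11111111² + 0.11111111² + 0.11111111² + 0.11111111² + 0.11111111² + 0.11111111² = 0.11111111 + 0.01234568 + 0.01234568 + 0.01234568 + 0.01234568 + 0.01234568 + 0.01234568 = 0.18518519.
So 1/D = 5.400000, i.e. 5.4000 to 4 decimal places.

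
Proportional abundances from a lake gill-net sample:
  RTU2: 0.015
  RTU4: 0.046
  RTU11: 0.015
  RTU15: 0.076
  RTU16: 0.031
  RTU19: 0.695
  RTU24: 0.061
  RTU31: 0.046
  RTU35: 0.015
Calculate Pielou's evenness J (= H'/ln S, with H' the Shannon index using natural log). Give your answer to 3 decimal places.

H' = −Σ pᵢ ln pᵢ = −((-0.06300) + (-0.14164) + (-0.06300) + (-0.19585) + (-0.10769) + (-0.25287) + (-0.17061) + (-0.14164) + (-0.06300)) = 1.19929 (working shown to 5 dp, full precision carried).
With S = 9 species, ln S = 2.19722, so J = 1.19929/2.19722 = 0.54582, i.e. 0.546 to 3 decimal places.

0.546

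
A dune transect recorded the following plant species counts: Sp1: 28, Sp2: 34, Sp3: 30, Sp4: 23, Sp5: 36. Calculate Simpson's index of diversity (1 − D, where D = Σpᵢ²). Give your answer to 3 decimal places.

0.795

Total N = 28+34+30+23+36 = 151, so the proportions are 0.18543, 0.22517, 0.19868, 0.15232, 0.23841 (working shown to 5 dp, full precision carried).
D = 0.18543² + 0.22517² + 0.19868² + 0.15232² + 0.23841² = 0.03438 + 0.05070 + 0.03947 + 0.02320 + 0.05684 = 0.20460.
So 1 − D = 0.79540, i.e. 0.795 to 3 decimal places.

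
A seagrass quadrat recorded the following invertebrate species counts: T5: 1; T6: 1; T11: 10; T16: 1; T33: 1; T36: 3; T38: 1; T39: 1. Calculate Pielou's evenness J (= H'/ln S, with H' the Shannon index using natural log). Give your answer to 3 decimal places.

Total N = 1+1+10+1+1+3+1+1 = 19, so the proportions are 0.05263, 0.05263, 0.52632, 0.05263, 0.05263, 0.15789, 0.05263, 0.05263 (working shown to 5 dp, full precision carried).
H' = −Σ pᵢ ln pᵢ = −((-0.15497) + (-0.15497) + (-0.33782) + (-0.15497) + (-0.15497) + (-0.29145) + (-0.15497) + (-0.15497)) = 1.55909.
With S = 8 species, ln S = 2.07944, so J = 1.55909/2.07944 = 0.74976, i.e. 0.750 to 3 decimal places.

0.750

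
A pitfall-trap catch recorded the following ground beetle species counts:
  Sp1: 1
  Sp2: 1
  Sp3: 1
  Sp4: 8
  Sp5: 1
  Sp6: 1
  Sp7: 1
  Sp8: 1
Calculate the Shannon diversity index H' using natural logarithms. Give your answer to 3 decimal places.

Total N = 1+1+1+8+1+1+1+1 = 15, so the proportions are 0.06667, 0.06667, 0.06667, 0.53333, 0.06667, 0.06667, 0.06667, 0.06667 (working shown to 5 dp, full precision carried).
Each pᵢ ln pᵢ term: 0.06667×(-2.70805)=-0.18054, 0.06667×(-2.70805)=-0.18054, 0.06667×(-2.70805)=-0.18054, 0.53333×(-0.62861)=-0.33526, 0.06667×(-2.70805)=-0.18054, 0.06667×(-2.70805)=-0.18054, 0.06667×(-2.70805)=-0.18054, 0.06667×(-2.70805)=-0.18054.
Sum = -1.59901, so H' = 1.599.

1.599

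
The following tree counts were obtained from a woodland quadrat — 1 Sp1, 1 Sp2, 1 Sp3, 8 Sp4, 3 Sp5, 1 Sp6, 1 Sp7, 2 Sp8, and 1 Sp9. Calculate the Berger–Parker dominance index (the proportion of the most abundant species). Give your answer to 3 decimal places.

0.421

Total N = 1+1+1+8+3+1+1+2+1 = 19, so the proportions are 0.05263, 0.05263, 0.05263, 0.42105, 0.15789, 0.05263, 0.05263, 0.10526, 0.05263 (working shown to 5 dp, full precision carried).
The largest proportion is 0.42105, i.e. d = 0.421 to 3 decimal places.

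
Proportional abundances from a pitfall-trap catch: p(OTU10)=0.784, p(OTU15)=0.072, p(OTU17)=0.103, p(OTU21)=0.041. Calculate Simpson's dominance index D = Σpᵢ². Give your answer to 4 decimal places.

0.6321

D = 0.784² + 0.072² + 0.103² + 0.041² = 0.614656 + 0.005184 + 0.010609 + 0.001681 = 0.632130 (working shown to 6 dp, full precision carried).
To 4 decimal places, D = 0.6321.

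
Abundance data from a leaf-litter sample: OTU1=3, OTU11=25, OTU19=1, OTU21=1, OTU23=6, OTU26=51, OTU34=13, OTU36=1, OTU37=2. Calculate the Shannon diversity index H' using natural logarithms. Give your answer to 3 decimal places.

1.433

Total N = 3+25+1+1+6+51+13+1+2 = 103, so the proportions are 0.02913, 0.24272, 0.00971, 0.00971, 0.05825, 0.49515, 0.12621, 0.00971, 0.01942 (working shown to 5 dp, full precision carried).
Each pᵢ ln pᵢ term: 0.02913×(-3.53612)=-0.10299, 0.24272×(-1.41585)=-0.34365, 0.00971×(-4.63473)=-0.04500, 0.00971×(-4.63473)=-0.04500, 0.05825×(-2.84297)=-0.16561, 0.49515×(-0.70290)=-0.34804, 0.12621×(-2.06978)=-0.26123, 0.00971×(-4.63473)=-0.04500, 0.01942×(-3.94158)=-0.07654.
Sum = -1.43306, so H' = 1.433.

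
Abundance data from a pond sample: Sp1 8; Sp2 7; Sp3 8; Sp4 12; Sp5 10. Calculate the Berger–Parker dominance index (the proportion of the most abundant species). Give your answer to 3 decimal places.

0.267

Total N = 8+7+8+12+10 = 45, so the proportions are 0.17778, 0.15556, 0.17778, 0.26667, 0.22222 (working shown to 5 dp, full precision carried).
The largest proportion is 0.26667, i.e. d = 0.267 to 3 decimal places.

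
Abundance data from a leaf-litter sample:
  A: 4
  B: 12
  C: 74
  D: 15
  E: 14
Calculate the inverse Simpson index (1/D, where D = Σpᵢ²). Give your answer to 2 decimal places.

2.34

Total N = 4+12+74+15+14 = 119, so the proportions are 0.03361, 0.10084, 0.62185, 0.12605, 0.11765 (working shown to 5 dp, full precision carried).
D = 0.03361² + 0.10084² + 0.62185² + 0.12605² + 0.11765² = 0.00113 + 0.01017 + 0.38670 + 0.01589 + 0.01384 = 0.42772.
So 1/D = 2.3380, i.e. 2.34 to 2 decimal places.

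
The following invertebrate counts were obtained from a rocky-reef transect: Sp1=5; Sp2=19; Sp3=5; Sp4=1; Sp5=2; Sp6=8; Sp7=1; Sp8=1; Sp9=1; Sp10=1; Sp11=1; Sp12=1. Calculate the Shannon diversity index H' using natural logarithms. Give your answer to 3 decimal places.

1.871

Total N = 5+19+5+1+2+8+1+1+1+1+1+1 = 46, so the proportions are 0.1087, 0.41304, 0.1087, 0.02174, 0.04348, 0.17391, 0.02174, 0.02174, 0.02174, 0.02174, 0.02174, 0.02174 (working shown to 5 dp, full precision carried).
Each pᵢ ln pᵢ term: 0.1087×(-2.21920)=-0.24122, 0.41304×(-0.88420)=-0.36521, 0.1087×(-2.21920)=-0.24122, 0.02174×(-3.82864)=-0.08323, 0.04348×(-3.13549)=-0.13633, 0.17391×(-1.74920)=-0.30421, 0.02174×(-3.82864)=-0.08323, 0.02174×(-3.82864)=-0.08323, 0.02174×(-3.82864)=-0.08323, 0.02174×(-3.82864)=-0.08323, 0.02174×(-3.82864)=-0.08323, 0.02174×(-3.82864)=-0.08323.
Sum = -1.87080, so H' = 1.871.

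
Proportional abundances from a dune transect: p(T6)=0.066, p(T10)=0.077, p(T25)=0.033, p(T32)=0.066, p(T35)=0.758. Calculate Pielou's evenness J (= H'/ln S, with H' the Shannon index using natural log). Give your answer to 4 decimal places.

0.5460

H' = −Σ pᵢ ln pᵢ = −((-0.179395) + (-0.197424) + (-0.112571) + (-0.179395) + (-0.210020)) = 0.878805 (working shown to 6 dp, full precision carried).
With S = 5 species, ln S = 1.609438, so J = 0.878805/1.609438 = 0.546032, i.e. 0.5460 to 4 decimal places.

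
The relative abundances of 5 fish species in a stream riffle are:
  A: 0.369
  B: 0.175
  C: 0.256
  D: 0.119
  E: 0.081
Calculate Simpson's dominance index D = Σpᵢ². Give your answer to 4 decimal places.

0.2530

D = 0.369² + 0.175² + 0.256² + 0.119² + 0.081² = 0.136161 + 0.030625 + 0.065536 + 0.014161 + 0.006561 = 0.253044 (working shown to 6 dp, full precision carried).
To 4 decimal places, D = 0.2530.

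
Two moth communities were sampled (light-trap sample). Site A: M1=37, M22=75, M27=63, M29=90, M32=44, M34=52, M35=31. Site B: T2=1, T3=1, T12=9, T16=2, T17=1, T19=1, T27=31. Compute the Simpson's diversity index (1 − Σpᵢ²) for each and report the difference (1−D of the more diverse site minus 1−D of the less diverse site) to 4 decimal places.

0.3357

Site A: N=392, proportions 0.094388, 0.191327, 0.160714, 0.229592, 0.112245, 0.132653, 0.079082, giving 1−D = 0.839494 (working shown to 6 dp, full precision carried).
Site B: N=46, proportions 0.021739, 0.021739, 0.195652, 0.043478, 0.021739, 0.021739, 0.673913, giving 1−D = 0.503781.
Difference = |0.839494 − 0.503781| = 0.335713, i.e. 0.3357 to 4 decimal places.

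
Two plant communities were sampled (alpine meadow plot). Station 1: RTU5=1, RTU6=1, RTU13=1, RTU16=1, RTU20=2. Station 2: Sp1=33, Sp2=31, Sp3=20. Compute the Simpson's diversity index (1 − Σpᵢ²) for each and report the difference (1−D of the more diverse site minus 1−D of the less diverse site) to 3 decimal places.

0.125

Station 1: N=6, proportions 0.16667, 0.16667, 0.16667, 0.16667, 0.33333, giving 1−D = 0.77778 (working shown to 5 dp, full precision carried).
Station 2: N=84, proportions 0.39286, 0.36905, 0.2381, giving 1−D = 0.65278.
Difference = |0.77778 − 0.65278| = 0.12500, i.e. 0.125 to 3 decimal places.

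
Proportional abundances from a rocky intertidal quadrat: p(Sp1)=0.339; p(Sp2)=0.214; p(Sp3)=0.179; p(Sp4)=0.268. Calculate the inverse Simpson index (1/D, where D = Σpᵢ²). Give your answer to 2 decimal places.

D = 0.339² + 0.214² + 0.179² + 0.268² = 0.114921 + 0.045796 + 0.032041 + 0.071824 = 0.264582 (working shown to 6 dp, full precision carried).
So 1/D = 3.7795, i.e. 3.78 to 2 decimal places.

3.78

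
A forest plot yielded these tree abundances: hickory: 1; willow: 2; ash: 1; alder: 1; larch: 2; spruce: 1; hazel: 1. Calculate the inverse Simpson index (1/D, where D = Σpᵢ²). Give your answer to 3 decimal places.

Total N = 1+2+1+1+2+1+1 = 9, so the proportions are 0.1111111, 0.2222222, 0.1111111, 0.1111111, 0.2222222, 0.1111111, 0.1111111 (working shown to 7 dp, full precision carried).
D = 0.1111111² + 0.2222222² + 0.1111111² + 0.1111111² + 0.2222222² + 0.1111111² + 0.1111111² = 0.0123457 + 0.0493827 + 0.0123457 + 0.0123457 + 0.0493827 + 0.0123457 + 0.0123457 = 0.1604938.
So 1/D = 6.23077, i.e. 6.231 to 3 decimal places.

6.231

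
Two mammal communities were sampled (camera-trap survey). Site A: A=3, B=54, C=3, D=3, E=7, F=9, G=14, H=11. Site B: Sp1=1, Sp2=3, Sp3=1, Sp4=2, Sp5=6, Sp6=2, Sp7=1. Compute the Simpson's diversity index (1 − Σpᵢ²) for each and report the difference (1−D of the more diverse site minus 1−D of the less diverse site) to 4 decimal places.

Site A: N=104, proportions 0.028846, 0.519231, 0.028846, 0.028846, 0.067308, 0.086538, 0.134615, 0.105769, giving 1−D = 0.686575 (working shown to 6 dp, full precision carried).
Site B: N=16, proportions 0.0625, 0.1875, 0.0625, 0.125, 0.375, 0.125, 0.0625, giving 1−D = 0.781250.
Difference = |0.686575 − 0.781250| = 0.094675, i.e. 0.0947 to 4 decimal places.

0.0947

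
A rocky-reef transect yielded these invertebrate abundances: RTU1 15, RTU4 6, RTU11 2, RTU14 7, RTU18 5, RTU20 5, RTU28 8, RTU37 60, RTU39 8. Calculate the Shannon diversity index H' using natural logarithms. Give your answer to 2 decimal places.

Total N = 15+6+2+7+5+5+8+60+8 = 116, so the proportions are 0.1293, 0.0517, 0.0172, 0.0603, 0.0431, 0.0431, 0.069, 0.5172, 0.069 (working shown to 4 dp, full precision carried).
Each pᵢ ln pᵢ term: 0.1293×(-2.0455)=-0.2645, 0.0517×(-2.9618)=-0.1532, 0.0172×(-4.0604)=-0.0700, 0.0603×(-2.8077)=-0.1694, 0.0431×(-3.1442)=-0.1355, 0.0431×(-3.1442)=-0.1355, 0.069×(-2.6741)=-0.1844, 0.5172×(-0.6592)=-0.3410, 0.069×(-2.6741)=-0.1844.
Sum = -1.6380, so H' = 1.64.

1.64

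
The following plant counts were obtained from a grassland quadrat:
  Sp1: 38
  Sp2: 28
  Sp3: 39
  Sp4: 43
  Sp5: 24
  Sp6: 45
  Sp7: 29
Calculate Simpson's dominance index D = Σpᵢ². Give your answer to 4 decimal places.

Total N = 38+28+39+43+24+45+29 = 246, so the proportions are 0.154472, 0.113821, 0.158537, 0.174797, 0.097561, 0.182927, 0.117886 (working shown to 6 dp, full precision carried).
D = 0.154472² + 0.113821² + 0.158537² + 0.174797² + 0.097561² + 0.182927² + 0.117886² = 0.023861 + 0.012955 + 0.025134 + 0.030554 + 0.009518 + 0.033462 + 0.013897 = 0.149382.
To 4 decimal places, D = 0.1494.

0.1494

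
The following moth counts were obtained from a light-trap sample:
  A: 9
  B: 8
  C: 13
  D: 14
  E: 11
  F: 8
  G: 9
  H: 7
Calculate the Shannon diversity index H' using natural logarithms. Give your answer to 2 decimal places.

Total N = 9+8+13+14+11+8+9+7 = 79, so the proportions are 0.1139, 0.1013, 0.1646, 0.1772, 0.1392, 0.1013, 0.1139, 0.0886 (working shown to 4 dp, full precision carried).
Each pᵢ ln pᵢ term: 0.1139×(-2.1722)=-0.2475, 0.1013×(-2.2900)=-0.2319, 0.1646×(-1.8045)=-0.2969, 0.1772×(-1.7304)=-0.3067, 0.1392×(-1.9716)=-0.2745, 0.1013×(-2.2900)=-0.2319, 0.1139×(-2.1722)=-0.2475, 0.0886×(-2.4235)=-0.2147.
Sum = -2.0516, so H' = 2.05.

2.05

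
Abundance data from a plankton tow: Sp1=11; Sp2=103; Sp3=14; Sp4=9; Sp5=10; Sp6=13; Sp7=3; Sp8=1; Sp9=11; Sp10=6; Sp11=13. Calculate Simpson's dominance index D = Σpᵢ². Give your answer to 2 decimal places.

0.31

Total N = 11+103+14+9+10+13+3+1+11+6+13 = 194, so the proportions are 0.0567, 0.5309, 0.0722, 0.0464, 0.0515, 0.067, 0.0155, 0.0052, 0.0567, 0.0309, 0.067 (working shown to 4 dp, full precision carried).
D = 0.0567² + 0.5309² + 0.0722² + 0.0464² + 0.0515² + 0.067² + 0.0155² + 0.0052² + 0.0567² + 0.0309² + 0.067² = 0.0032 + 0.2819 + 0.0052 + 0.0022 + 0.0027 + 0.0045 + 0.0002 + 0.0000 + 0.0032 + 0.0010 + 0.0045 = 0.3085.
To 2 decimal places, D = 0.31.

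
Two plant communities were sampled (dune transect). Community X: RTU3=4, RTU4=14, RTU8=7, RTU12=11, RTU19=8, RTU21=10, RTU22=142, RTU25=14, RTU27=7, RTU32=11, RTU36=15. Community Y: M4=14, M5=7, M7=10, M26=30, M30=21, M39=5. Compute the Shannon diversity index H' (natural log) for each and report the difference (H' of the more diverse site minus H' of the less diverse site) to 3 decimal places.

Community X: N=243, proportions 0.01646, 0.05761, 0.02881, 0.04527, 0.03292, 0.04115, 0.58436, 0.05761, 0.02881, 0.04527, 0.06173, giving H' = 1.61057 (working shown to 5 dp, full precision carried).
Community Y: N=87, proportions 0.16092, 0.08046, 0.11494, 0.34483, 0.24138, 0.05747, giving H' = 1.61979.
Difference = |1.61057 − 1.61979| = 0.00922, i.e. 0.009 to 3 decimal places.

0.009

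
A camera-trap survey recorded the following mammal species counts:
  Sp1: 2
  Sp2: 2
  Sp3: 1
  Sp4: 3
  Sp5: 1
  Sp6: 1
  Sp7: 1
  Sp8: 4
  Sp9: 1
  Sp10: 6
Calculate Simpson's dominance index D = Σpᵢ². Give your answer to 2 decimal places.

0.15

Total N = 2+2+1+3+1+1+1+4+1+6 = 22, so the proportions are 0.0909, 0.0909, 0.0455, 0.1364, 0.0455, 0.0455, 0.0455, 0.1818, 0.0455, 0.2727 (working shown to 4 dp, full precision carried).
D = 0.0909² + 0.0909² + 0.0455² + 0.1364² + 0.0455² + 0.0455² + 0.0455² + 0.1818² + 0.0455² + 0.2727² = 0.0083 + 0.0083 + 0.0021 + 0.0186 + 0.0021 + 0.0021 + 0.0021 + 0.0331 + 0.0021 + 0.0744 = 0.1529.
To 2 decimal places, D = 0.15.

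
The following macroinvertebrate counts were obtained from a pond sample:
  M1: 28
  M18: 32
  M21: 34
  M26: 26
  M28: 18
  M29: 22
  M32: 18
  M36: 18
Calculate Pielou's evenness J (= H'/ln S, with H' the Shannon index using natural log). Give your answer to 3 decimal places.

Total N = 28+32+34+26+18+22+18+18 = 196, so the proportions are 0.14286, 0.16327, 0.17347, 0.13265, 0.09184, 0.11224, 0.09184, 0.09184 (working shown to 5 dp, full precision carried).
H' = −Σ pᵢ ln pᵢ = −((-0.27799) + (-0.29590) + (-0.30388) + (-0.26796) + (-0.21928) + (-0.24549) + (-0.21928) + (-0.21928)) = 2.04906.
With S = 8 species, ln S = 2.07944, so J = 2.04906/2.07944 = 0.98539, i.e. 0.985 to 3 decimal places.

0.985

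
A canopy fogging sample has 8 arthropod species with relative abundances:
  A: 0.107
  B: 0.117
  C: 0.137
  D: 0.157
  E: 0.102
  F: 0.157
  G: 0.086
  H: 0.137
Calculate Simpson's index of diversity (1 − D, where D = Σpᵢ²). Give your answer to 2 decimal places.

D = 0.107² + 0.117² + 0.137² + 0.157² + 0.102² + 0.157² + 0.086² + 0.137² = 0.0114 + 0.0137 + 0.0188 + 0.0246 + 0.0104 + 0.0246 + 0.0074 + 0.0188 = 0.1298 (working shown to 4 dp, full precision carried).
So 1 − D = 0.8702, i.e. 0.87 to 2 decimal places.

0.87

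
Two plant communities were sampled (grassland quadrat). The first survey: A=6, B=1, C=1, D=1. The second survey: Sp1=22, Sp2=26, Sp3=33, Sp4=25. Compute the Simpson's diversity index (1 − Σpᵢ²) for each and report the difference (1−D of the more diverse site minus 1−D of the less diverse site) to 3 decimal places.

0.226

The first survey: N=9, proportions 0.66667, 0.11111, 0.11111, 0.11111, giving 1−D = 0.51852 (working shown to 5 dp, full precision carried).
The second survey: N=106, proportions 0.20755, 0.24528, 0.31132, 0.23585, giving 1−D = 0.74422.
Difference = |0.51852 − 0.74422| = 0.22570, i.e. 0.226 to 3 decimal places.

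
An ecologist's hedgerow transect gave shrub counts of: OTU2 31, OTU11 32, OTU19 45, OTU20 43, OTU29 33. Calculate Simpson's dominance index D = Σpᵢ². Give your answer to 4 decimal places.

Total N = 31+32+45+43+33 = 184, so the proportions are 0.168478, 0.173913, 0.244565, 0.233696, 0.179348 (working shown to 6 dp, full precision carried).
D = 0.168478² + 0.173913² + 0.244565² + 0.233696² + 0.179348² = 0.028385 + 0.030246 + 0.059812 + 0.054614 + 0.032166 = 0.205222.
To 4 decimal places, D = 0.2052.

0.2052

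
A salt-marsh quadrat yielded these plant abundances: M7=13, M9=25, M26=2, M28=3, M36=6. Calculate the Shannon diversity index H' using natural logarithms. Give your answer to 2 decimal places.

1.25

Total N = 13+25+2+3+6 = 49, so the proportions are 0.2653, 0.5102, 0.0408, 0.0612, 0.1224 (working shown to 4 dp, full precision carried).
Each pᵢ ln pᵢ term: 0.2653×(-1.3269)=-0.3520, 0.5102×(-0.6729)=-0.3433, 0.0408×(-3.1987)=-0.1306, 0.0612×(-2.7932)=-0.1710, 0.1224×(-2.1001)=-0.2572.
Sum = -1.2541, so H' = 1.25.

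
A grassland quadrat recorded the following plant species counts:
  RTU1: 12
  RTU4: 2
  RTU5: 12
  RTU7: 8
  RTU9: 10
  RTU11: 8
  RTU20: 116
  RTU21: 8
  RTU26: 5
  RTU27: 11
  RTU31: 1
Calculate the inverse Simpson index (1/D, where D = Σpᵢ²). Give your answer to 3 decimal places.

2.626

Total N = 12+2+12+8+10+8+116+8+5+11+1 = 193, so the proportions are 0.062176, 0.010363, 0.062176, 0.041451, 0.051813, 0.041451, 0.601036, 0.041451, 0.025907, 0.056995, 0.005181 (working shown to 6 dp, full precision carried).
D = 0.062176² + 0.010363² + 0.062176² + 0.041451² + 0.051813² + 0.041451² + 0.601036² + 0.041451² + 0.025907² + 0.056995² + 0.005181² = 0.003866 + 0.000107 + 0.003866 + 0.001718 + 0.002685 + 0.001718 + 0.361245 + 0.001718 + 0.000671 + 0.003248 + 0.000027 = 0.380869.
So 1/D = 2.62557, i.e. 2.626 to 3 decimal places.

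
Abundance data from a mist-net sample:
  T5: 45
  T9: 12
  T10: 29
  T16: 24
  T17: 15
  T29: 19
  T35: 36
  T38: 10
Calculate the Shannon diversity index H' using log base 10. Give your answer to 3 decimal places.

Total N = 45+12+29+24+15+19+36+10 = 190, so the proportions are 0.23684, 0.06316, 0.15263, 0.12632, 0.07895, 0.1, 0.18947, 0.05263 (working shown to 5 dp, full precision carried).
Each pᵢ log₁₀ pᵢ term: 0.23684×(-0.62554)=-0.14815, 0.06316×(-1.19957)=-0.07576, 0.15263×(-0.81636)=-0.12460, 0.12632×(-0.89854)=-0.11350, 0.07895×(-1.10266)=-0.08705, 0.1×(-1.00000)=-0.10000, 0.18947×(-0.72245)=-0.13689, 0.05263×(-1.27875)=-0.06730.
Sum = -0.85326, so H' = 0.853.

0.853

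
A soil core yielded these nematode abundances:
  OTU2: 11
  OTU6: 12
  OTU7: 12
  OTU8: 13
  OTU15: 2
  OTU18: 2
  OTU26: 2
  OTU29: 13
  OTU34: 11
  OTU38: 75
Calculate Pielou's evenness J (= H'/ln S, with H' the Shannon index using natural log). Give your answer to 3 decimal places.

Total N = 11+12+12+13+2+2+2+13+11+75 = 153, so the proportions are 0.0719, 0.07843, 0.07843, 0.08497, 0.01307, 0.01307, 0.01307, 0.08497, 0.0719, 0.4902 (working shown to 5 dp, full precision carried).
H' = −Σ pᵢ ln pᵢ = −((-0.18927) + (-0.19965) + (-0.19965) + (-0.20949) + (-0.05670) + (-0.05670) + (-0.05670) + (-0.20949) + (-0.18927) + (-0.34949)) = 1.71638.
With S = 10 species, ln S = 2.30259, so J = 1.71638/2.30259 = 0.74542, i.e. 0.745 to 3 decimal places.

0.745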